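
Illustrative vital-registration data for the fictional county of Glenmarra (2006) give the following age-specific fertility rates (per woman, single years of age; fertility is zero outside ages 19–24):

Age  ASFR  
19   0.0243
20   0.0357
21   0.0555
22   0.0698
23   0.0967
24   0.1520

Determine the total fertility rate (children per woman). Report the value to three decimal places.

0.434

Sum of ASFRs = 0.0243 + 0.0357 + 0.0555 + 0.0698 + 0.0967 + 0.1520 = 0.4340
TFR = 0.434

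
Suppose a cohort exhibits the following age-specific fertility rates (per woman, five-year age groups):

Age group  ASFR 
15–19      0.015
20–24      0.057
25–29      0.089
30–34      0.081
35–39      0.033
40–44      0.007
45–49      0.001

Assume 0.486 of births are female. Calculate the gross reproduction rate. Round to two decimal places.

Proportion female at birth = 0.486.
Sum of ASFRs = 0.015 + 0.057 + 0.089 + 0.081 + 0.033 + 0.007 + 0.001 = 0.283
TFR = 5 × 0.283 = 1.415
GRR = 0.486 × 1.415 = 0.68769

0.69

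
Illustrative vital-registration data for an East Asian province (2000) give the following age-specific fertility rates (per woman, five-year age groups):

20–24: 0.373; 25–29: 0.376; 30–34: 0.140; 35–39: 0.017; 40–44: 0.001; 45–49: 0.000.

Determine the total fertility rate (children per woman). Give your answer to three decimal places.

Sum of ASFRs = 0.373 + 0.376 + 0.140 + 0.017 + 0.001 + 0.000 = 0.907
TFR = 5 × 0.907 = 4.535

4.535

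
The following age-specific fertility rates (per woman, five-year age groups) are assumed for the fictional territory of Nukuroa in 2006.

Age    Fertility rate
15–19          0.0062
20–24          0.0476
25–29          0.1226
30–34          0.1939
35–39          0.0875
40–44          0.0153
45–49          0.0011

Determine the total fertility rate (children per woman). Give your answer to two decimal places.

2.37

Sum of ASFRs = 0.0062 + 0.0476 + 0.1226 + 0.1939 + 0.0875 + 0.0153 + 0.0011 = 0.4742
TFR = 5 × 0.4742 = 2.371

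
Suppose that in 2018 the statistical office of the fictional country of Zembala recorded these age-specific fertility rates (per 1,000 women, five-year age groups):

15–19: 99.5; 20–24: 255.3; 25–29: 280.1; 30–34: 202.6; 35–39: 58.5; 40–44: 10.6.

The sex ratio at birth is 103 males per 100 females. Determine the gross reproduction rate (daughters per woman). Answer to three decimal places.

2.233

Proportion female at birth = 100 / (100 + 103) = 0.49261.
Sum of ASFRs = 99.5 + 255.3 + 280.1 + 202.6 + 58.5 + 10.6 = 906.6
TFR = 5 × 906.6 / 1000 = 4.533
GRR = 0.49261 × 4.533 = 2.23300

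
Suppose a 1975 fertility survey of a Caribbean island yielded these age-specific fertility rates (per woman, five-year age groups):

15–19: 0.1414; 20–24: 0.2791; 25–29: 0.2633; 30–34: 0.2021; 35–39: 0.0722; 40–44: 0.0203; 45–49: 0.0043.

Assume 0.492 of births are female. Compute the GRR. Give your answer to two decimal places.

Proportion female at birth = 0.492.
Sum of ASFRs = 0.1414 + 0.2791 + 0.2633 + 0.2021 + 0.0722 + 0.0203 + 0.0043 = 0.9827
TFR = 5 × 0.9827 = 4.9135
GRR = 0.492 × 4.9135 = 2.41744

2.42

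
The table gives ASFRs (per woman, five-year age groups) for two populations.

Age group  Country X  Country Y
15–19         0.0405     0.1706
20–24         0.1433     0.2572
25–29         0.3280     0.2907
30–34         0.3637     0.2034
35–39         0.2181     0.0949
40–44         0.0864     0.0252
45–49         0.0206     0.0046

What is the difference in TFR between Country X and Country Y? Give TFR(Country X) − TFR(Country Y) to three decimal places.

Country X:
  Sum of ASFRs = 0.0405 + 0.1433 + 0.3280 + 0.3637 + 0.2181 + 0.0864 + 0.0206 = 1.2006
  TFR = 5 × 1.2006 = 6.003
Country Y:
  Sum of ASFRs = 0.1706 + 0.2572 + 0.2907 + 0.2034 + 0.0949 + 0.0252 + 0.0046 = 1.0466
  TFR = 5 × 1.0466 = 5.233
Difference = 6.003 − 5.233 = 0.77

0.770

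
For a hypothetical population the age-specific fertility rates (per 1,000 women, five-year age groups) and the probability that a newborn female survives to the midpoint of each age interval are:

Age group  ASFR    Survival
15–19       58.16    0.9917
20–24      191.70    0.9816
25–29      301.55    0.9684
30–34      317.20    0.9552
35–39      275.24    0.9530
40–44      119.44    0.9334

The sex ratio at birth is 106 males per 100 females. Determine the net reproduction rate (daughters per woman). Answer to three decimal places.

Proportion female at birth = 100 / (100 + 106) = 0.48544.
Each age group contributes 5 × ASFR × survival:
  15–19: 5 × 58.16/1000 × 0.9917 = 0.28839
  20–24: 5 × 191.70/1000 × 0.9816 = 0.94086
  25–29: 5 × 301.55/1000 × 0.9684 = 1.46011
  30–34: 5 × 317.20/1000 × 0.9552 = 1.51495
  35–39: 5 × 275.24/1000 × 0.9530 = 1.31152
  40–44: 5 × 119.44/1000 × 0.9334 = 0.55743
Sum = 6.07326
NRR = 0.48544 × 6.07326 = 2.94820

2.948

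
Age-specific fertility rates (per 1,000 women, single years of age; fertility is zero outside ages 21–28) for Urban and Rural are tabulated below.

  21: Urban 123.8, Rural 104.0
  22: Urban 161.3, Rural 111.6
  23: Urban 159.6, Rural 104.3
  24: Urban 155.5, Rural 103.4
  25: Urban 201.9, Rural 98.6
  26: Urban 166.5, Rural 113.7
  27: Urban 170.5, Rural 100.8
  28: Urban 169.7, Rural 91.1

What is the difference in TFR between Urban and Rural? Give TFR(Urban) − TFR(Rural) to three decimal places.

Urban:
  Sum of ASFRs = 123.8 + 161.3 + 159.6 + 155.5 + 201.9 + 166.5 + 170.5 + 169.7 = 1308.8
  TFR = 1308.8 / 1000 = 1.3088
Rural:
  Sum of ASFRs = 104.0 + 111.6 + 104.3 + 103.4 + 98.6 + 113.7 + 100.8 + 91.1 = 827.5
  TFR = 827.5 / 1000 = 0.8275
Difference = 1.3088 − 0.8275 = 0.4813

0.481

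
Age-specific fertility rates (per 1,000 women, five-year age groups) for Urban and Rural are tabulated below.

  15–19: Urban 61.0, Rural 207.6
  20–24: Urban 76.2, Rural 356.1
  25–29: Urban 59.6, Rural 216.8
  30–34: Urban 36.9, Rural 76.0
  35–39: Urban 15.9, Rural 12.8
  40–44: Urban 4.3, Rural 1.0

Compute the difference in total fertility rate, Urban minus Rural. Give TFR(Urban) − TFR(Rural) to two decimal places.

Urban:
  Sum of ASFRs = 61.0 + 76.2 + 59.6 + 36.9 + 15.9 + 4.3 = 253.9
  TFR = 5 × 253.9 / 1000 = 1.2695
Rural:
  Sum of ASFRs = 207.6 + 356.1 + 216.8 + 76.0 + 12.8 + 1.0 = 870.3
  TFR = 5 × 870.3 / 1000 = 4.3515
Difference = 1.2695 − 4.3515 = -3.082

-3.08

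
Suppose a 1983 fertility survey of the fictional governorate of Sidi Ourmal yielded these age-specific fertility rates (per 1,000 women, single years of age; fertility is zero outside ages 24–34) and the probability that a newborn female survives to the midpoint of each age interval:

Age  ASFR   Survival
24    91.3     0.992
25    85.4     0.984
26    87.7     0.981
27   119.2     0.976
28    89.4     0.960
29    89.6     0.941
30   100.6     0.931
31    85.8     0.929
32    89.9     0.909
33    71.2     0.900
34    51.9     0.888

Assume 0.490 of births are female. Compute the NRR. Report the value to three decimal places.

Proportion female at birth = 0.490.
Weighting each age-specific rate by interval width and survival:
  24: 1 × 91.3/1000 × 0.992 = 0.09057
  25: 1 × 85.4/1000 × 0.984 = 0.08403
  26: 1 × 87.7/1000 × 0.981 = 0.08603
  27: 1 × 119.2/1000 × 0.976 = 0.11634
  28: 1 × 89.4/1000 × 0.960 = 0.08582
  29: 1 × 89.6/1000 × 0.941 = 0.08431
  30: 1 × 100.6/1000 × 0.931 = 0.09366
  31: 1 × 85.8/1000 × 0.929 = 0.07971
  32: 1 × 89.9/1000 × 0.909 = 0.08172
  33: 1 × 71.2/1000 × 0.900 = 0.06408
  34: 1 × 51.9/1000 × 0.888 = 0.04609
Sum = 0.91236
NRR = 0.490 × 0.91236 = 0.44706
With NRR below 1 the population is below replacement fertility.

0.447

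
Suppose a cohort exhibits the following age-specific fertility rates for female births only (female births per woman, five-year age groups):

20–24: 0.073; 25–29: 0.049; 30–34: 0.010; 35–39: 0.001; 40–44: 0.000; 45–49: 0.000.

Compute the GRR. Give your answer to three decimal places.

Sum of female ASFRs = 0.073 + 0.049 + 0.010 + 0.001 + 0.000 + 0.000 = 0.133
GRR = 5 × 0.133 = 0.665

0.665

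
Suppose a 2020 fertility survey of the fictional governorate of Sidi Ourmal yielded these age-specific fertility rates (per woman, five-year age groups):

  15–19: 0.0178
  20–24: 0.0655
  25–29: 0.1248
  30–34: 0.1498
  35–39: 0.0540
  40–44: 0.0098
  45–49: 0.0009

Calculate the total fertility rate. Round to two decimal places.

Sum of ASFRs = 0.0178 + 0.0655 + 0.1248 + 0.1498 + 0.0540 + 0.0098 + 0.0009 = 0.4226
TFR = 5 × 0.4226 = 2.113

2.11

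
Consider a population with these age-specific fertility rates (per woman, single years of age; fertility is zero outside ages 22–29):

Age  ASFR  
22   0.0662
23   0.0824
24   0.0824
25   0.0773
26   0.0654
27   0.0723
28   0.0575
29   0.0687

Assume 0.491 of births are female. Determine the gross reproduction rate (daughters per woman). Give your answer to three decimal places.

0.281

Proportion female at birth = 0.491.
Sum of ASFRs = 0.0662 + 0.0824 + 0.0824 + 0.0773 + 0.0654 + 0.0723 + 0.0575 + 0.0687 = 0.5722
TFR = 0.5722
GRR = 0.491 × 0.5722 = 0.28095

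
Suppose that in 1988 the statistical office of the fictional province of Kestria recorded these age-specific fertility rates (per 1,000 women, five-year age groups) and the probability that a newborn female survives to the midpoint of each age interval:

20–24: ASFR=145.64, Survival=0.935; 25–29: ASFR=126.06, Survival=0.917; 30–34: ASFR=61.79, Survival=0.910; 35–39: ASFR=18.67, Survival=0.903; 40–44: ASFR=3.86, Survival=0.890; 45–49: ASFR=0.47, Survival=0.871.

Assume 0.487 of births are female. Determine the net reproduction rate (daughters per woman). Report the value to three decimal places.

0.800

Proportion female at birth = 0.487.
Each age group contributes 5 × ASFR × survival:
  20–24: 5 × 145.64/1000 × 0.935 = 0.68087
  25–29: 5 × 126.06/1000 × 0.917 = 0.57799
  30–34: 5 × 61.79/1000 × 0.910 = 0.28114
  35–39: 5 × 18.67/1000 × 0.903 = 0.08430
  40–44: 5 × 3.86/1000 × 0.890 = 0.01718
  45–49: 5 × 0.47/1000 × 0.871 = 0.00205
Sum = 1.64353
NRR = 0.487 × 1.64353 = 0.80040
With NRR below 1 the population is below replacement fertility.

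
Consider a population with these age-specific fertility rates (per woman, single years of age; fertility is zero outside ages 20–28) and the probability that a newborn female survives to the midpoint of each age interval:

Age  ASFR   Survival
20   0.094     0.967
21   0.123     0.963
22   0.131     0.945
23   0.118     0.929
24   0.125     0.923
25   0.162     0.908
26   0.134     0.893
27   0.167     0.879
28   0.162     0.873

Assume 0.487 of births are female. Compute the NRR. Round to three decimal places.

0.542

Proportion female at birth = 0.487.
Per-age-group product (1 × ASFR × survival probability):
  20: 1 × 0.094 × 0.967 = 0.09090
  21: 1 × 0.123 × 0.963 = 0.11845
  22: 1 × 0.131 × 0.945 = 0.12380
  23: 1 × 0.118 × 0.929 = 0.10962
  24: 1 × 0.125 × 0.923 = 0.11538
  25: 1 × 0.162 × 0.908 = 0.14710
  26: 1 × 0.134 × 0.893 = 0.11966
  27: 1 × 0.167 × 0.879 = 0.14679
  28: 1 × 0.162 × 0.873 = 0.14143
Sum = 1.11313
NRR = 0.487 × 1.11313 = 0.54209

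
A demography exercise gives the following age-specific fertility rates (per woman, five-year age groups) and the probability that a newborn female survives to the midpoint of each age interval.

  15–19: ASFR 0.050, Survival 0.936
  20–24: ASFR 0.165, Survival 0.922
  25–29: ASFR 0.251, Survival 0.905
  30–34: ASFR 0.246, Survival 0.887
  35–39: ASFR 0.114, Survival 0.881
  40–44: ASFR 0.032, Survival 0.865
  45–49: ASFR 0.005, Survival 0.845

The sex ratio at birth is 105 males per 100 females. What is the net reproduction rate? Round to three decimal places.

1.894

Proportion female at birth = 100 / (100 + 105) = 0.48780.
Per-age-group product (5 × ASFR × survival probability):
  15–19: 5 × 0.050 × 0.936 = 0.23400
  20–24: 5 × 0.165 × 0.922 = 0.76065
  25–29: 5 × 0.251 × 0.905 = 1.13578
  30–34: 5 × 0.246 × 0.887 = 1.09101
  35–39: 5 × 0.114 × 0.881 = 0.50217
  40–44: 5 × 0.032 × 0.865 = 0.13840
  45–49: 5 × 0.005 × 0.845 = 0.02113
Sum = 3.88314
NRR = 0.48780 × 3.88314 = 1.89420
With NRR above 1 the population is above replacement fertility.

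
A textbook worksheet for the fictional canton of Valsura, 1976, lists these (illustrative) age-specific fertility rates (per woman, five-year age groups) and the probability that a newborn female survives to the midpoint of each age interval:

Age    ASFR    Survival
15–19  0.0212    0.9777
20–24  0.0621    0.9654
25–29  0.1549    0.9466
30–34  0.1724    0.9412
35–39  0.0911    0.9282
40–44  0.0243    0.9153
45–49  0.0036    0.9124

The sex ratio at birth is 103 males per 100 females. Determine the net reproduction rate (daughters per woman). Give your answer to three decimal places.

Proportion female at birth = 100 / (100 + 103) = 0.49261.
Each age group contributes 5 × ASFR × survival:
  15–19: 5 × 0.0212 × 0.9777 = 0.10364
  20–24: 5 × 0.0621 × 0.9654 = 0.29976
  25–29: 5 × 0.1549 × 0.9466 = 0.73314
  30–34: 5 × 0.1724 × 0.9412 = 0.81131
  35–39: 5 × 0.0911 × 0.9282 = 0.42280
  40–44: 5 × 0.0243 × 0.9153 = 0.11121
  45–49: 5 × 0.0036 × 0.9124 = 0.01642
Sum = 2.49828
NRR = 0.49261 × 2.49828 = 1.23068

1.231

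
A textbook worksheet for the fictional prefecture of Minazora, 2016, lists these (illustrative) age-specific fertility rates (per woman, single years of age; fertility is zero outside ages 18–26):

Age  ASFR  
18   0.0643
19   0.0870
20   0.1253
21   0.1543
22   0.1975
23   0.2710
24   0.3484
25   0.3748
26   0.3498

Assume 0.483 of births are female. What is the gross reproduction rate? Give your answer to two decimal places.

0.95

Proportion female at birth = 0.483.
Sum of ASFRs = 0.0643 + 0.0870 + 0.1253 + 0.1543 + 0.1975 + 0.2710 + 0.3484 + 0.3748 + 0.3498 = 1.9724
TFR = 1.9724
GRR = 0.483 × 1.9724 = 0.95267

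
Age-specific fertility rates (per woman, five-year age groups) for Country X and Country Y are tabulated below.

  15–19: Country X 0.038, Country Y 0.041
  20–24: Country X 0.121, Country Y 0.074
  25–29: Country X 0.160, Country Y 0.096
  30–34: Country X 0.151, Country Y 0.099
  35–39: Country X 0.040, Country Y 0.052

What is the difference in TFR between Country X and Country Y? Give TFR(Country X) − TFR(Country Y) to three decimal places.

Country X:
  Sum of ASFRs = 0.038 + 0.121 + 0.160 + 0.151 + 0.040 = 0.510
  TFR = 5 × 0.510 = 2.55
Country Y:
  Sum of ASFRs = 0.041 + 0.074 + 0.096 + 0.099 + 0.052 = 0.362
  TFR = 5 × 0.362 = 1.81
Difference = 2.55 − 1.81 = 0.74

0.740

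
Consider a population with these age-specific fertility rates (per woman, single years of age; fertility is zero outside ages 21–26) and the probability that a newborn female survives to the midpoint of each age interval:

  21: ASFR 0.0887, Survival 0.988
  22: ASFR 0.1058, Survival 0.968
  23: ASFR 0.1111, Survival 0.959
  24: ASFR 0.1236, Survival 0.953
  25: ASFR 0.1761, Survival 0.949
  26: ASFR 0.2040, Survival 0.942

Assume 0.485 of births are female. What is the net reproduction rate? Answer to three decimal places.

0.375

Proportion female at birth = 0.485.
Survival-weighted fertility by age (1·fₓ·Sₓ):
  21: 1 × 0.0887 × 0.988 = 0.08764
  22: 1 × 0.1058 × 0.968 = 0.10241
  23: 1 × 0.1111 × 0.959 = 0.10654
  24: 1 × 0.1236 × 0.953 = 0.11779
  25: 1 × 0.1761 × 0.949 = 0.16712
  26: 1 × 0.2040 × 0.942 = 0.19217
Sum = 0.77367
NRR = 0.485 × 0.77367 = 0.37523
An NRR under 1 implies long-run decline under these rates.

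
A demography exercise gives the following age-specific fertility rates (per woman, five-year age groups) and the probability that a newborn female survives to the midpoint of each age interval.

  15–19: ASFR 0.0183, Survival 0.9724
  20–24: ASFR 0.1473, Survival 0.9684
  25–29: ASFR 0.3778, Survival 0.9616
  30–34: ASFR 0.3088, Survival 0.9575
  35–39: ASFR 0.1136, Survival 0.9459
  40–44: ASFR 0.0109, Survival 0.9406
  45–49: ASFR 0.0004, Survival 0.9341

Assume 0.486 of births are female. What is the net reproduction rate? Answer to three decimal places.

Proportion female at birth = 0.486.
Weighting each age-specific rate by interval width and survival:
  15–19: 5 × 0.0183 × 0.9724 = 0.08897
  20–24: 5 × 0.1473 × 0.9684 = 0.71323
  25–29: 5 × 0.3778 × 0.9616 = 1.81646
  30–34: 5 × 0.3088 × 0.9575 = 1.47838
  35–39: 5 × 0.1136 × 0.9459 = 0.53727
  40–44: 5 × 0.0109 × 0.9406 = 0.05126
  45–49: 5 × 0.0004 × 0.9341 = 0.00187
Sum = 4.68744
NRR = 0.486 × 4.68744 = 2.27810

2.278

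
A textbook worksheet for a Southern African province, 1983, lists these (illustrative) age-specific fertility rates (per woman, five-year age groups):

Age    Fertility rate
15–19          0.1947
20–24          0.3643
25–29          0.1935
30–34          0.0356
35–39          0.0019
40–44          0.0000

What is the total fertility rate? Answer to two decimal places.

Sum of ASFRs = 0.1947 + 0.3643 + 0.1935 + 0.0356 + 0.0019 + 0.0000 = 0.7900
TFR = 5 × 0.7900 = 3.95

3.95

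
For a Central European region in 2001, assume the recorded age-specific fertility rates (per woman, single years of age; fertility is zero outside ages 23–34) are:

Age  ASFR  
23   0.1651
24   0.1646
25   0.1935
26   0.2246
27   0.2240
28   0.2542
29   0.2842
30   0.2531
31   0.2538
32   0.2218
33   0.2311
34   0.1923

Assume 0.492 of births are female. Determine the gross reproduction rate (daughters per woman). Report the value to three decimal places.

1.310

Proportion female at birth = 0.492.
Sum of ASFRs = 0.1651 + 0.1646 + 0.1935 + 0.2246 + 0.2240 + 0.2542 + 0.2842 + 0.2531 + 0.2538 + 0.2218 + 0.2311 + 0.1923 = 2.6623
TFR = 2.6623
GRR = 0.492 × 2.6623 = 1.30985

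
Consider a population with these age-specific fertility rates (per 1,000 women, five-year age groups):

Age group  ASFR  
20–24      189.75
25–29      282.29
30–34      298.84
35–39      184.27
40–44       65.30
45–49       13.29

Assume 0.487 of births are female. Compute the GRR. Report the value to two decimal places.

2.52

Proportion female at birth = 0.487.
Sum of ASFRs = 189.75 + 282.29 + 298.84 + 184.27 + 65.30 + 13.29 = 1033.74
TFR = 5 × 1033.74 / 1000 = 5.1687
GRR = 0.487 × 5.1687 = 2.51716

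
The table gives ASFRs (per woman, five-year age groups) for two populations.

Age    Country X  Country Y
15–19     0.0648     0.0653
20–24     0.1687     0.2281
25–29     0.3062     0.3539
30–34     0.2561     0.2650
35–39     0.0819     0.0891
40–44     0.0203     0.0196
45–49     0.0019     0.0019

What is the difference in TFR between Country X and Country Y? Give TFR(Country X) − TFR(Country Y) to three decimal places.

-0.615

Country X:
  Sum of ASFRs = 0.0648 + 0.1687 + 0.3062 + 0.2561 + 0.0819 + 0.0203 + 0.0019 = 0.8999
  TFR = 5 × 0.8999 = 4.4995
Country Y:
  Sum of ASFRs = 0.0653 + 0.2281 + 0.3539 + 0.2650 + 0.0891 + 0.0196 + 0.0019 = 1.0229
  TFR = 5 × 1.0229 = 5.1145
Difference = 4.4995 − 5.1145 = -0.615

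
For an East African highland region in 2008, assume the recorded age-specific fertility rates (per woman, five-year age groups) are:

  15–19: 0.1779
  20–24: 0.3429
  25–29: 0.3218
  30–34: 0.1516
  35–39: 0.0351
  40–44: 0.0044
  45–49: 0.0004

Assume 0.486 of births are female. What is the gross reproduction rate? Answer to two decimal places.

2.51

Proportion female at birth = 0.486.
Sum of ASFRs = 0.1779 + 0.3429 + 0.3218 + 0.1516 + 0.0351 + 0.0044 + 0.0004 = 1.0341
TFR = 5 × 1.0341 = 5.1705
GRR = 0.486 × 5.1705 = 2.51286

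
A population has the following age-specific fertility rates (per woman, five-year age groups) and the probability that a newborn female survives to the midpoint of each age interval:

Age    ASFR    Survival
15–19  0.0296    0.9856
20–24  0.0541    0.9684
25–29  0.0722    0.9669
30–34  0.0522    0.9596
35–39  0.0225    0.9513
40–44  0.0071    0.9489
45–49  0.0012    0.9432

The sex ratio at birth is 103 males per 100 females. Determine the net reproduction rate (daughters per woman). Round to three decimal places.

0.568

Proportion female at birth = 100 / (100 + 103) = 0.49261.
Survival-weighted fertility by age (5·fₓ·Sₓ):
  15–19: 5 × 0.0296 × 0.9856 = 0.14587
  20–24: 5 × 0.0541 × 0.9684 = 0.26195
  25–29: 5 × 0.0722 × 0.9669 = 0.34905
  30–34: 5 × 0.0522 × 0.9596 = 0.25046
  35–39: 5 × 0.0225 × 0.9513 = 0.10702
  40–44: 5 × 0.0071 × 0.9489 = 0.03369
  45–49: 5 × 0.0012 × 0.9432 = 0.00566
Sum = 1.15370
NRR = 0.49261 × 1.15370 = 0.56832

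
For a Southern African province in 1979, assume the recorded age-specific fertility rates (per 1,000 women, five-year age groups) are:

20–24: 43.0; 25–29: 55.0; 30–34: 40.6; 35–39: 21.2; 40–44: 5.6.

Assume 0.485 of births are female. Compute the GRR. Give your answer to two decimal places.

0.40

Proportion female at birth = 0.485.
Sum of ASFRs = 43.0 + 55.0 + 40.6 + 21.2 + 5.6 = 165.4
TFR = 5 × 165.4 / 1000 = 0.827
GRR = 0.485 × 0.827 = 0.40110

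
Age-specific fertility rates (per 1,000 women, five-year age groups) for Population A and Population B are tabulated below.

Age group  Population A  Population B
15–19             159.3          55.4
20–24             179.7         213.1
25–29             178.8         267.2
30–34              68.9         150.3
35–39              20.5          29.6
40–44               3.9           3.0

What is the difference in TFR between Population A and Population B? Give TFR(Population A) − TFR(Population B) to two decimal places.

Population A:
  Sum of ASFRs = 159.3 + 179.7 + 178.8 + 68.9 + 20.5 + 3.9 = 611.1
  TFR = 5 × 611.1 / 1000 = 3.0555
Population B:
  Sum of ASFRs = 55.4 + 213.1 + 267.2 + 150.3 + 29.6 + 3.0 = 718.6
  TFR = 5 × 718.6 / 1000 = 3.593
Difference = 3.0555 − 3.593 = -0.5375

-0.54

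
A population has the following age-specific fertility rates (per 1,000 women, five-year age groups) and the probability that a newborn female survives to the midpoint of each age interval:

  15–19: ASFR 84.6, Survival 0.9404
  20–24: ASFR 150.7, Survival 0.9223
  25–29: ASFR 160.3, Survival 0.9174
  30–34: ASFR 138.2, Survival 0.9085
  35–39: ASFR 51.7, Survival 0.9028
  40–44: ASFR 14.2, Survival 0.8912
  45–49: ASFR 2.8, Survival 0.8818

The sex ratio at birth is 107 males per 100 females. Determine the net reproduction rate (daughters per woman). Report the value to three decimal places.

1.336

Proportion female at birth = 100 / (100 + 107) = 0.48309.
Weighting each age-specific rate by interval width and survival:
  15–19: 5 × 84.6/1000 × 0.9404 = 0.39779
  20–24: 5 × 150.7/1000 × 0.9223 = 0.69495
  25–29: 5 × 160.3/1000 × 0.9174 = 0.73530
  30–34: 5 × 138.2/1000 × 0.9085 = 0.62777
  35–39: 5 × 51.7/1000 × 0.9028 = 0.23337
  40–44: 5 × 14.2/1000 × 0.8912 = 0.06328
  45–49: 5 × 2.8/1000 × 0.8818 = 0.01235
Sum = 2.76481
NRR = 0.48309 × 2.76481 = 1.33565
With NRR above 1 the population is above replacement fertility.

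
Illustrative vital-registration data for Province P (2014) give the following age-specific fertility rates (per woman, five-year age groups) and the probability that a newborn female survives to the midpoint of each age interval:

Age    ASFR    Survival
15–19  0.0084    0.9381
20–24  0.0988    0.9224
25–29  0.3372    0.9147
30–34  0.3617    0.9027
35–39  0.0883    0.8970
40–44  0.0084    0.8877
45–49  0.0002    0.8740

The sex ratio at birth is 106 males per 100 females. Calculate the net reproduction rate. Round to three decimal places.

1.992

Proportion female at birth = 100 / (100 + 106) = 0.48544.
Each age group contributes 5 × ASFR × survival:
  15–19: 5 × 0.0084 × 0.9381 = 0.03940
  20–24: 5 × 0.0988 × 0.9224 = 0.45567
  25–29: 5 × 0.3372 × 0.9147 = 1.54218
  30–34: 5 × 0.3617 × 0.9027 = 1.63253
  35–39: 5 × 0.0883 × 0.8970 = 0.39603
  40–44: 5 × 0.0084 × 0.8877 = 0.03728
  45–49: 5 × 0.0002 × 0.8740 = 0.00087
Sum = 4.10396
NRR = 0.48544 × 4.10396 = 1.99223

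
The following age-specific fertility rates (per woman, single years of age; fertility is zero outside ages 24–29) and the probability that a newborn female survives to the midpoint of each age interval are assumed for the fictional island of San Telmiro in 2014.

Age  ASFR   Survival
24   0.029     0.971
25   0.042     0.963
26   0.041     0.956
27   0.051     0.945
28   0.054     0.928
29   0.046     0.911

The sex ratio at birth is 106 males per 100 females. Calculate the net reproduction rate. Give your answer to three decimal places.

0.120

Proportion female at birth = 100 / (100 + 106) = 0.48544.
Each age group contributes 1 × ASFR × survival:
  24: 1 × 0.029 × 0.971 = 0.02816
  25: 1 × 0.042 × 0.963 = 0.04045
  26: 1 × 0.041 × 0.956 = 0.03920
  27: 1 × 0.051 × 0.945 = 0.04820
  28: 1 × 0.054 × 0.928 = 0.05011
  29: 1 × 0.046 × 0.911 = 0.04191
Sum = 0.24803
NRR = 0.48544 × 0.24803 = 0.12040
With NRR below 1 the population is below replacement fertility.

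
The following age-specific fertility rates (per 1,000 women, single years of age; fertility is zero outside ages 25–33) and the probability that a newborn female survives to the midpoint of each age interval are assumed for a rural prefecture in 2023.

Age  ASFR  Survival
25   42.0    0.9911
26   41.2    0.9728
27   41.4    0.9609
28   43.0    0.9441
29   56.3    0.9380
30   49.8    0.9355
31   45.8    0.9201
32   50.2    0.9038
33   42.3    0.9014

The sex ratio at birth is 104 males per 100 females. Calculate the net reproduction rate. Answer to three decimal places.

Proportion female at birth = 100 / (100 + 104) = 0.49020.
Survival-weighted fertility by age (1·fₓ·Sₓ):
  25: 1 × 42.0/1000 × 0.9911 = 0.04163
  26: 1 × 41.2/1000 × 0.9728 = 0.04008
  27: 1 × 41.4/1000 × 0.9609 = 0.03978
  28: 1 × 43.0/1000 × 0.9441 = 0.04060
  29: 1 × 56.3/1000 × 0.9380 = 0.05281
  30: 1 × 49.8/1000 × 0.9355 = 0.04659
  31: 1 × 45.8/1000 × 0.9201 = 0.04214
  32: 1 × 50.2/1000 × 0.9038 = 0.04537
  33: 1 × 42.3/1000 × 0.9014 = 0.03813
Sum = 0.38713
NRR = 0.49020 × 0.38713 = 0.18977
An NRR under 1 implies long-run decline under these rates.

0.190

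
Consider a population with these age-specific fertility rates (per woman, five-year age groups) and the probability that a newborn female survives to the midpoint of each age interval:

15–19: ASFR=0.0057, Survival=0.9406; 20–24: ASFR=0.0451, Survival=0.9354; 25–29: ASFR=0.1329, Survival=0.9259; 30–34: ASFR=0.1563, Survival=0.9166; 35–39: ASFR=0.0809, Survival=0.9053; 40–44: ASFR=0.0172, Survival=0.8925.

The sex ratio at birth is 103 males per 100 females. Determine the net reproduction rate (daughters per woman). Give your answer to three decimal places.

Proportion female at birth = 100 / (100 + 103) = 0.49261.
Weighting each age-specific rate by interval width and survival:
  15–19: 5 × 0.0057 × 0.9406 = 0.02681
  20–24: 5 × 0.0451 × 0.9354 = 0.21093
  25–29: 5 × 0.1329 × 0.9259 = 0.61526
  30–34: 5 × 0.1563 × 0.9166 = 0.71632
  35–39: 5 × 0.0809 × 0.9053 = 0.36619
  40–44: 5 × 0.0172 × 0.8925 = 0.07676
Sum = 2.01227
NRR = 0.49261 × 2.01227 = 0.99126

0.991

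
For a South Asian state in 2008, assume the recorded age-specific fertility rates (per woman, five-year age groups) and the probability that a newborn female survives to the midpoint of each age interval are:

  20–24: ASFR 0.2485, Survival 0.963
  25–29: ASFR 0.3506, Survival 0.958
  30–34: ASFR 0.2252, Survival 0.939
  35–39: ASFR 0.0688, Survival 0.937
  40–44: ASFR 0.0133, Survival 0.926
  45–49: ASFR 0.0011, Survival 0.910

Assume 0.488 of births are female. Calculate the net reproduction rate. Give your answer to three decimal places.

Proportion female at birth = 0.488.
Survival-weighted fertility by age (5·fₓ·Sₓ):
  20–24: 5 × 0.2485 × 0.963 = 1.19653
  25–29: 5 × 0.3506 × 0.958 = 1.67937
  30–34: 5 × 0.2252 × 0.939 = 1.05731
  35–39: 5 × 0.0688 × 0.937 = 0.32233
  40–44: 5 × 0.0133 × 0.926 = 0.06158
  45–49: 5 × 0.0011 × 0.910 = 0.00501
Sum = 4.32213
NRR = 0.488 × 4.32213 = 2.10920

2.109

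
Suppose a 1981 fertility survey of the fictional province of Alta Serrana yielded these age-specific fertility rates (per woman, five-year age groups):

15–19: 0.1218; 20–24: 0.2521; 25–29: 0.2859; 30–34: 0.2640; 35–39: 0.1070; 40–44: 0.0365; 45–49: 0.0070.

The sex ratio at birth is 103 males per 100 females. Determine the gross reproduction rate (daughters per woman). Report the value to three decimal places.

Proportion female at birth = 100 / (100 + 103) = 0.49261.
Sum of ASFRs = 0.1218 + 0.2521 + 0.2859 + 0.2640 + 0.1070 + 0.0365 + 0.0070 = 1.0743
TFR = 5 × 1.0743 = 5.3715
GRR = 0.49261 × 5.3715 = 2.64605

2.646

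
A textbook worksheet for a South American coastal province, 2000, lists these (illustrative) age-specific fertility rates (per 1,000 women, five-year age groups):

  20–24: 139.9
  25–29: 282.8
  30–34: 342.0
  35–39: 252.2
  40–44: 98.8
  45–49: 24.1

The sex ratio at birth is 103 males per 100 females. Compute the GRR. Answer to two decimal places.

Proportion female at birth = 100 / (100 + 103) = 0.49261.
Sum of ASFRs = 139.9 + 282.8 + 342.0 + 252.2 + 98.8 + 24.1 = 1139.8
TFR = 5 × 1139.8 / 1000 = 5.699
GRR = 0.49261 × 5.699 = 2.80738

2.81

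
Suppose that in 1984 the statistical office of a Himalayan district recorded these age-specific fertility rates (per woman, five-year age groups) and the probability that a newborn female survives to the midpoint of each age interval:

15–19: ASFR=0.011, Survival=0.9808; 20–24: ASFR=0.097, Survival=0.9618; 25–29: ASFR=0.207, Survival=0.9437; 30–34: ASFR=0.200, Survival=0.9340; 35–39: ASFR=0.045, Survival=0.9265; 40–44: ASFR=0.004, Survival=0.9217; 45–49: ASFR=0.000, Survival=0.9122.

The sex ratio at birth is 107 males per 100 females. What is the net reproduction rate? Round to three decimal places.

Proportion female at birth = 100 / (100 + 107) = 0.48309.
Weighting each age-specific rate by interval width and survival:
  15–19: 5 × 0.011 × 0.9808 = 0.05394
  20–24: 5 × 0.097 × 0.9618 = 0.46647
  25–29: 5 × 0.207 × 0.9437 = 0.97673
  30–34: 5 × 0.200 × 0.9340 = 0.93400
  35–39: 5 × 0.045 × 0.9265 = 0.20846
  40–44: 5 × 0.004 × 0.9217 = 0.01843
  45–49: 5 × 0.000 × 0.9122 = 0.00000
Sum = 2.65803
NRR = 0.48309 × 2.65803 = 1.28407

1.284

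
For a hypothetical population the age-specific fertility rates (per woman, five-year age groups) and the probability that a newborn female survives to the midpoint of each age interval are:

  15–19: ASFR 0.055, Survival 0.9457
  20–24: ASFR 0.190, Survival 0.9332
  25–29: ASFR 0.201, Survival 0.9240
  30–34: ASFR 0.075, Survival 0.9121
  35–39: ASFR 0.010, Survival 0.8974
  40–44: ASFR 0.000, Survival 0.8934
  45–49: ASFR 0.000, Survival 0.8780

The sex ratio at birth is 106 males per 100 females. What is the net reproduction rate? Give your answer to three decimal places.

Proportion female at birth = 100 / (100 + 106) = 0.48544.
Each age group contributes 5 × ASFR × survival:
  15–19: 5 × 0.055 × 0.9457 = 0.26007
  20–24: 5 × 0.190 × 0.9332 = 0.88654
  25–29: 5 × 0.201 × 0.9240 = 0.92862
  30–34: 5 × 0.075 × 0.9121 = 0.34204
  35–39: 5 × 0.010 × 0.8974 = 0.04487
  40–44: 5 × 0.000 × 0.8934 = 0.00000
  45–49: 5 × 0.000 × 0.8780 = 0.00000
Sum = 2.46214
NRR = 0.48544 × 2.46214 = 1.19522
An NRR exceeding 1 indicates intrinsic growth under these rates.

1.195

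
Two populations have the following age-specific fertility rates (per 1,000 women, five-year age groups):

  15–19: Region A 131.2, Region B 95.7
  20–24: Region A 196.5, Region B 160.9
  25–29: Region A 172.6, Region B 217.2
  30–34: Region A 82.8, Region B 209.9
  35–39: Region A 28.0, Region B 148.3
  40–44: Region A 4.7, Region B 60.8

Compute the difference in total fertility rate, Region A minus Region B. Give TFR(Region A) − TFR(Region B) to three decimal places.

Region A:
  Sum of ASFRs = 131.2 + 196.5 + 172.6 + 82.8 + 28.0 + 4.7 = 615.8
  TFR = 5 × 615.8 / 1000 = 3.079
Region B:
  Sum of ASFRs = 95.7 + 160.9 + 217.2 + 209.9 + 148.3 + 60.8 = 892.8
  TFR = 5 × 892.8 / 1000 = 4.464
Difference = 3.079 − 4.464 = -1.385

-1.385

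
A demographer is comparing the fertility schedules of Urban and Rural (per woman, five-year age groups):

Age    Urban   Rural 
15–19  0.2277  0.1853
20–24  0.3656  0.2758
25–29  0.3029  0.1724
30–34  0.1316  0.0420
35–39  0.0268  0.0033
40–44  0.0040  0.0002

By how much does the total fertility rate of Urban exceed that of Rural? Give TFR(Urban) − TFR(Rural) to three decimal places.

Urban:
  Sum of ASFRs = 0.2277 + 0.3656 + 0.3029 + 0.1316 + 0.0268 + 0.0040 = 1.0586
  TFR = 5 × 1.0586 = 5.293
Rural:
  Sum of ASFRs = 0.1853 + 0.2758 + 0.1724 + 0.0420 + 0.0033 + 0.0002 = 0.6790
  TFR = 5 × 0.6790 = 3.395
Difference = 5.293 − 3.395 = 1.898

1.898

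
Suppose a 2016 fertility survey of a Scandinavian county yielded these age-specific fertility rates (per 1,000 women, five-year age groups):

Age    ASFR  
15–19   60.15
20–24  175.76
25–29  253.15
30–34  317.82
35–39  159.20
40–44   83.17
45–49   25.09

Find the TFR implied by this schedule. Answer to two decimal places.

Sum of ASFRs = 60.15 + 175.76 + 253.15 + 317.82 + 159.20 + 83.17 + 25.09 = 1074.34
TFR = 5 × 1074.34 / 1000 = 5.3717

5.37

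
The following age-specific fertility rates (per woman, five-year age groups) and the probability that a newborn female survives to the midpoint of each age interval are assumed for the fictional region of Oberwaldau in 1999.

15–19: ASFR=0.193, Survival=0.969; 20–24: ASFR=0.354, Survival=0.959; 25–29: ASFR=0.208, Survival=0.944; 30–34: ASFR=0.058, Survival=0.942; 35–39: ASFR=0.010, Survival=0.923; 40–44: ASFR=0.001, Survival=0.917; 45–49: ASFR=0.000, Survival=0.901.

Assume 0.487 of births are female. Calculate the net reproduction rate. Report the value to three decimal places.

Proportion female at birth = 0.487.
Survival-weighted fertility by age (5·fₓ·Sₓ):
  15–19: 5 × 0.193 × 0.969 = 0.93509
  20–24: 5 × 0.354 × 0.959 = 1.69743
  25–29: 5 × 0.208 × 0.944 = 0.98176
  30–34: 5 × 0.058 × 0.942 = 0.27318
  35–39: 5 × 0.010 × 0.923 = 0.04615
  40–44: 5 × 0.001 × 0.917 = 0.00459
  45–49: 5 × 0.000 × 0.901 = 0.00000
Sum = 3.93820
NRR = 0.487 × 3.93820 = 1.91790

1.918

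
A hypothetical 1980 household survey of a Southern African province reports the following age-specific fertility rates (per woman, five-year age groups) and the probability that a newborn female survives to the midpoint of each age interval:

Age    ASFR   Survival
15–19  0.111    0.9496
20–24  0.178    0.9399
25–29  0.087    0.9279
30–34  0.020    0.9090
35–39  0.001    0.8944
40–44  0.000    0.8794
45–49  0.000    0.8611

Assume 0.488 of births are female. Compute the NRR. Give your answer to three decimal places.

Proportion female at birth = 0.488.
Each age group contributes 5 × ASFR × survival:
  15–19: 5 × 0.111 × 0.9496 = 0.52703
  20–24: 5 × 0.178 × 0.9399 = 0.83651
  25–29: 5 × 0.087 × 0.9279 = 0.40364
  30–34: 5 × 0.020 × 0.9090 = 0.09090
  35–39: 5 × 0.001 × 0.8944 = 0.00447
  40–44: 5 × 0.000 × 0.8794 = 0.00000
  45–49: 5 × 0.000 × 0.8611 = 0.00000
Sum = 1.86255
NRR = 0.488 × 1.86255 = 0.90892
NRR < 1, so the cohort does not fully replace itself.

0.909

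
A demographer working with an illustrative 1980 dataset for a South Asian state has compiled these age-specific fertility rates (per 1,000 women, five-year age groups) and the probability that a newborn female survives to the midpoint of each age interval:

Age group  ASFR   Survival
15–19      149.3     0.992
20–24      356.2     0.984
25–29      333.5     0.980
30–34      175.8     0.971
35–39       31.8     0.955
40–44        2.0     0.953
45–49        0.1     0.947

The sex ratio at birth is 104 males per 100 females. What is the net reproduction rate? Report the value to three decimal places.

2.521

Proportion female at birth = 100 / (100 + 104) = 0.49020.
Each age group contributes 5 × ASFR × survival:
  15–19: 5 × 149.3/1000 × 0.992 = 0.74053
  20–24: 5 × 356.2/1000 × 0.984 = 1.75250
  25–29: 5 × 333.5/1000 × 0.980 = 1.63415
  30–34: 5 × 175.8/1000 × 0.971 = 0.85351
  35–39: 5 × 31.8/1000 × 0.955 = 0.15185
  40–44: 5 × 2.0/1000 × 0.953 = 0.00953
  45–49: 5 × 0.1/1000 × 0.947 = 0.00047
Sum = 5.14254
NRR = 0.49020 × 5.14254 = 2.52087
An NRR exceeding 1 indicates intrinsic growth under these rates.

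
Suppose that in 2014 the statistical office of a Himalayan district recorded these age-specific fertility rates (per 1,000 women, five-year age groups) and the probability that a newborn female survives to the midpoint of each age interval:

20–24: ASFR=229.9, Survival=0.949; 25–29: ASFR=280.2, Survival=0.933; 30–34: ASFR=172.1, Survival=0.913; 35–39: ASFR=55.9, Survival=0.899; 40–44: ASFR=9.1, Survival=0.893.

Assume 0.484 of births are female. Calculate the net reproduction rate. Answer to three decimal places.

Proportion female at birth = 0.484.
Each age group contributes 5 × ASFR × survival:
  20–24: 5 × 229.9/1000 × 0.949 = 1.09088
  25–29: 5 × 280.2/1000 × 0.933 = 1.30713
  30–34: 5 × 172.1/1000 × 0.913 = 0.78564
  35–39: 5 × 55.9/1000 × 0.899 = 0.25127
  40–44: 5 × 9.1/1000 × 0.893 = 0.04063
Sum = 3.47555
NRR = 0.484 × 3.47555 = 1.68217
With NRR above 1 the population is above replacement fertility.

1.682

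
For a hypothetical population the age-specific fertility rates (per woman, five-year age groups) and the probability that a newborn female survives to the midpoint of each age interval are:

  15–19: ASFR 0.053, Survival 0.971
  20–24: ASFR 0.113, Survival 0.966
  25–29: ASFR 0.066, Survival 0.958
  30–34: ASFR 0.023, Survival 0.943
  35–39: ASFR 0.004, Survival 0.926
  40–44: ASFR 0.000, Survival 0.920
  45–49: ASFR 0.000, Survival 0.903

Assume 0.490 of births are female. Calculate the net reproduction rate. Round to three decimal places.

Proportion female at birth = 0.490.
Survival-weighted fertility by age (5·fₓ·Sₓ):
  15–19: 5 × 0.053 × 0.971 = 0.25732
  20–24: 5 × 0.113 × 0.966 = 0.54579
  25–29: 5 × 0.066 × 0.958 = 0.31614
  30–34: 5 × 0.023 × 0.943 = 0.10845
  35–39: 5 × 0.004 × 0.926 = 0.01852
  40–44: 5 × 0.000 × 0.920 = 0.00000
  45–49: 5 × 0.000 × 0.903 = 0.00000
Sum = 1.24622
NRR = 0.490 × 1.24622 = 0.61065

0.611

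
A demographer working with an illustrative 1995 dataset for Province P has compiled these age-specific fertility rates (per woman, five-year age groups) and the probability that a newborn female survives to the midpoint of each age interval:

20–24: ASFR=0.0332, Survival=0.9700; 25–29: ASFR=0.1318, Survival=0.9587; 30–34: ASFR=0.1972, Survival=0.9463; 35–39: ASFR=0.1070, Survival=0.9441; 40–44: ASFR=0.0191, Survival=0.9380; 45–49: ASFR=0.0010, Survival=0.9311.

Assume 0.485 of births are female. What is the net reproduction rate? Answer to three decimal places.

1.128

Proportion female at birth = 0.485.
Weighting each age-specific rate by interval width and survival:
  20–24: 5 × 0.0332 × 0.9700 = 0.16102
  25–29: 5 × 0.1318 × 0.9587 = 0.63178
  30–34: 5 × 0.1972 × 0.9463 = 0.93305
  35–39: 5 × 0.1070 × 0.9441 = 0.50509
  40–44: 5 × 0.0191 × 0.9380 = 0.08958
  45–49: 5 × 0.0010 × 0.9311 = 0.00466
Sum = 2.32518
NRR = 0.485 × 2.32518 = 1.12771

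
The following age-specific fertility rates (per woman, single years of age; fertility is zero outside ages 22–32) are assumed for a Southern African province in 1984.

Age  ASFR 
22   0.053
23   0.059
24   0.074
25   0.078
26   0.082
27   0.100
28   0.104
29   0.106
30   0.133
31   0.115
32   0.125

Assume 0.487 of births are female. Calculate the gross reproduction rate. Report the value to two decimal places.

Proportion female at birth = 0.487.
Sum of ASFRs = 0.053 + 0.059 + 0.074 + 0.078 + 0.082 + 0.100 + 0.104 + 0.106 + 0.133 + 0.115 + 0.125 = 1.029
TFR = 1.029
GRR = 0.487 × 1.029 = 0.50112

0.50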